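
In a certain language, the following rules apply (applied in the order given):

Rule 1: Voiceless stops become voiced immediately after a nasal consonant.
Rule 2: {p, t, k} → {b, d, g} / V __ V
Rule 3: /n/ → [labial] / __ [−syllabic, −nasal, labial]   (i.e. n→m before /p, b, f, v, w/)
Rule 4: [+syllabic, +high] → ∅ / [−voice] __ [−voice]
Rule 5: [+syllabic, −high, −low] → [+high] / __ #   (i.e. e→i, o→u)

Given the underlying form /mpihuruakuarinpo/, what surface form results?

mbihuruaguarimbu

Rule 1 (post-nasal voicing): /p/ is a voiceless stop immediately after the nasal /m/, so it voices to [b]. /p/ is a voiceless stop immediately after the nasal /n/, so it voices to [b]. /mpihuruakuarinpo/ → mbihuruakuarinbo.
Rule 2 (intervocalic voicing): /k/ is a voiceless stop between vowels /a/ and /u/, so it voices to [g]. /mbihuruakuarinbo/ → mbihuruaguarinbo.
Rule 3 (nasal place assimilation): /n/ precedes the labial consonant /b/, so it assimilates in place to [m]. /mbihuruaguarinbo/ → mbihuruaguarimbo.
Rule 4 (high vowel syncope): no segment meets the environment; /mbihuruaguarimbo/ is unchanged.
Rule 5 (final vowel raising): /o/ is a mid vowel in word-final position, so it raises to [u]. /mbihuruaguarimbo/ → mbihuruaguarimbu.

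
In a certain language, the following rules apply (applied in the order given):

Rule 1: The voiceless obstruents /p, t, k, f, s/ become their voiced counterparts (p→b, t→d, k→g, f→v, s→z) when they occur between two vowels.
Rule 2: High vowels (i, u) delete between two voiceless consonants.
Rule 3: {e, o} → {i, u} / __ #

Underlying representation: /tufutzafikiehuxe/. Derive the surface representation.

tuvutzavigiehxi

Rule 1 (intervocalic voicing): /f/ is a voiceless obstruent between vowels /u/ and /u/, so it voices to [v]. /f/ is a voiceless obstruent between vowels /a/ and /i/, so it voices to [v]. /k/ is a voiceless obstruent between vowels /i/ and /i/, so it voices to [g]. /tufutzafikiehuxe/ → tuvutzavigiehuxe.
Rule 2 (high vowel syncope): /u/ is a high vowel flanked by voiceless consonants /h/ and /x/, so it deletes. /tuvutzavigiehuxe/ → tuvutzavigiehxe.
Rule 3 (final vowel raising): /e/ is a mid vowel in word-final position, so it raises to [i]. /tuvutzavigiehxe/ → tuvutzavigiehxi.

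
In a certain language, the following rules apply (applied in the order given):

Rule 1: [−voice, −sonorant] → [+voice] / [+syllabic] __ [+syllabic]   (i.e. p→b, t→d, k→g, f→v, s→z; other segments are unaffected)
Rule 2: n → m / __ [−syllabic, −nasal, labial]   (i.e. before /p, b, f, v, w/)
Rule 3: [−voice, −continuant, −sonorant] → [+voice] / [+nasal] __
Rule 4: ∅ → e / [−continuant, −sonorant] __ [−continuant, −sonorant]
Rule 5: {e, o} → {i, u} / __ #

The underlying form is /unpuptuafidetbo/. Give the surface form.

Rule 1 (intervocalic voicing): /f/ is a voiceless obstruent between vowels /a/ and /i/, so it voices to [v]. /unpuptuafidetbo/ → unpuptuavidetbo.
Rule 2 (nasal place assimilation): /n/ precedes the labial consonant /p/, so it assimilates in place to [m]. /unpuptuavidetbo/ → umpuptuavidetbo.
Rule 3 (post-nasal voicing): /p/ is a voiceless stop immediately after the nasal /m/, so it voices to [b]. /umpuptuavidetbo/ → umbuptuavidetbo.
Rule 4 (stop-cluster e-epenthesis): /p/ and /t/ form a stop–stop cluster, so [e] is inserted between them. /t/ and /b/ form a stop–stop cluster, so [e] is inserted between them. /umbuptuavidetbo/ → umbupetuavidetebo.
Rule 5 (final vowel raising): /o/ is a mid vowel in word-final position, so it raises to [u]. /umbupetuavidetebo/ → umbupetuavidetebu.

umbupetuavidetebu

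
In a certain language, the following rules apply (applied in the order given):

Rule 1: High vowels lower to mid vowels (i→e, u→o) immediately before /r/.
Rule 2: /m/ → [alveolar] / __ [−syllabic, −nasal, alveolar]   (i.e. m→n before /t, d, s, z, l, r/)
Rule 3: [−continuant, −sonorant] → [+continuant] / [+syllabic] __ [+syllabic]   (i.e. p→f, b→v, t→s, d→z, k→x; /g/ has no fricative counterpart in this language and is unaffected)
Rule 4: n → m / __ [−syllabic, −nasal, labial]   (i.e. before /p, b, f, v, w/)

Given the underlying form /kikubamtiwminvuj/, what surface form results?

kixuvantiwmimvuj

Rule 1 (pre-rhotic lowering): no segment meets the environment; /kikubamtiwminvuj/ is unchanged.
Rule 2 (nasal place assimilation): /m/ precedes the alveolar consonant /t/, so it assimilates in place to [n]. /kikubamtiwminvuj/ → kikubantiwminvuj.
Rule 3 (intervocalic spirantization): /k/ is a stop between vowels /i/ and /u/, so it spirantizes to the fricative [x]. /b/ is a stop between vowels /u/ and /a/, so it spirantizes to the fricative [v]. /kikubantiwminvuj/ → kixuvantiwminvuj.
Rule 4 (nasal place assimilation): /n/ precedes the labial consonant /v/, so it assimilates in place to [m]. /kixuvantiwminvuj/ → kixuvantiwmimvuj.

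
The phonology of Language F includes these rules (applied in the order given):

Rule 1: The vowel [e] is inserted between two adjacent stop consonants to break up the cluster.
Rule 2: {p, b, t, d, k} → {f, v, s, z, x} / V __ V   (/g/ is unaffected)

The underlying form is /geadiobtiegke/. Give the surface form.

Rule 1 (stop-cluster e-epenthesis): /b/ and /t/ form a stop–stop cluster, so [e] is inserted between them. /g/ and /k/ form a stop–stop cluster, so [e] is inserted between them. /geadiobtiegke/ → geadiobetiegeke.
Rule 2 (intervocalic spirantization): /d/ is a stop between vowels /a/ and /i/, so it spirantizes to the fricative [z]. /b/ is a stop between vowels /o/ and /e/, so it spirantizes to the fricative [v]. /t/ is a stop between vowels /e/ and /i/, so it spirantizes to the fricative [s]. /k/ is a stop between vowels /e/ and /e/, so it spirantizes to the fricative [x]. /geadiobetiegeke/ → geaziovesiegexe.

geaziovesiegexe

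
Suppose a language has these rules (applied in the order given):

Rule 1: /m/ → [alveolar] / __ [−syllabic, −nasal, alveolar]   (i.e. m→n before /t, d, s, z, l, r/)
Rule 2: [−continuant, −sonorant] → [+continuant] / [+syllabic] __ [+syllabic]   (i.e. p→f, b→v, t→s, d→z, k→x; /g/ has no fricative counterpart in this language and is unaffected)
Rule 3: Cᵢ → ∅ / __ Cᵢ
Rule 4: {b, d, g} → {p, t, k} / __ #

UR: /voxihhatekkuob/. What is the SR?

voxihasekuop

Rule 1 (nasal place assimilation): no segment meets the environment; /voxihhatekkuob/ is unchanged.
Rule 2 (intervocalic spirantization): /t/ is a stop between vowels /a/ and /e/, so it spirantizes to the fricative [s]. /voxihhatekkuob/ → voxihhasekkuob.
Rule 3 (degemination): /hh/ is a geminate; the first /h/ deletes. /kk/ is a geminate; the first /k/ deletes. /voxihhasekkuob/ → voxihasekuob.
Rule 4 (final devoicing): /b/ is a voiced stop in word-final position, so it devoices to [p]. /voxihasekuob/ → voxihasekuop.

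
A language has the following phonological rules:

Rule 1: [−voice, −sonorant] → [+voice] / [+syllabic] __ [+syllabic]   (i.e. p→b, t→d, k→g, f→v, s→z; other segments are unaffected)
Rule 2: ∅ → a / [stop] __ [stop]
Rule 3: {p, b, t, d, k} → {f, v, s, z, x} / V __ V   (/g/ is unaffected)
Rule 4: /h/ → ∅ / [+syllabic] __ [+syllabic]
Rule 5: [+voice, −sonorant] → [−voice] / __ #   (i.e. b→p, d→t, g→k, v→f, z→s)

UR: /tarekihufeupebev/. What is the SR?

taregiuveuvevef

Rule 1 (intervocalic voicing): /k/ is a voiceless obstruent between vowels /e/ and /i/, so it voices to [g]. /f/ is a voiceless obstruent between vowels /u/ and /e/, so it voices to [v]. /p/ is a voiceless obstruent between vowels /u/ and /e/, so it voices to [b]. /tarekihufeupebev/ → taregihuveubebev.
Rule 2 (stop-cluster a-epenthesis): no segment meets the environment; /taregihuveubebev/ is unchanged.
Rule 3 (intervocalic spirantization): /b/ is a stop between vowels /u/ and /e/, so it spirantizes to the fricative [v]. /b/ is a stop between vowels /e/ and /e/, so it spirantizes to the fricative [v]. /taregihuveubebev/ → taregihuveuvevev.
Rule 4 (intervocalic h-deletion): /h/ occurs between vowels /i/ and /u/, so it deletes. /taregihuveuvevev/ → taregiuveuvevev.
Rule 5 (final devoicing): /v/ is a voiced obstruent in word-final position, so it devoices to [f]. /taregiuveuvevev/ → taregiuveuvevef.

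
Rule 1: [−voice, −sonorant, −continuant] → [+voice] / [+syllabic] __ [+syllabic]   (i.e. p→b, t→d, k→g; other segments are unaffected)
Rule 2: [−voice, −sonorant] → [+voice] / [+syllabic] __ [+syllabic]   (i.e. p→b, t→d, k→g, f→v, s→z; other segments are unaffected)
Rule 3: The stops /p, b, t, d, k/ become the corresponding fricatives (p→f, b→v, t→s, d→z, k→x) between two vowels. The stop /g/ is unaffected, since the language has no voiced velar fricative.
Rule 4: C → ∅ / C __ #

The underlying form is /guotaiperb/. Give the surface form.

Rule 1 (intervocalic voicing): /t/ is a voiceless stop between vowels /o/ and /a/, so it voices to [d]. /p/ is a voiceless stop between vowels /i/ and /e/, so it voices to [b]. /guotaiperb/ → guodaiberb.
Rule 2 (intervocalic voicing): no segment meets the environment; /guodaiberb/ is unchanged.
Rule 3 (intervocalic spirantization): /d/ is a stop between vowels /o/ and /a/, so it spirantizes to the fricative [z]. /b/ is a stop between vowels /i/ and /e/, so it spirantizes to the fricative [v]. /guodaiberb/ → guozaiverb.
Rule 4 (final cluster simplification): /b/ is the second consonant of a word-final cluster /rb/, so it deletes. /guozaiverb/ → guozaiver.

guozaiver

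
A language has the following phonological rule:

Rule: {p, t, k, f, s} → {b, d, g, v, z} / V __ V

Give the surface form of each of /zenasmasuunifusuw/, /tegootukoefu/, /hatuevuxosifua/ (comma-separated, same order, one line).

zenasmazuunivuzuw, tegoodugoevu, haduevuxozivua

/zenasmasuunifusuw/: /s/ is a voiceless obstruent between vowels /a/ and /u/, so it voices to [z]. /f/ is a voiceless obstruent between vowels /i/ and /u/, so it voices to [v]. /s/ is a voiceless obstruent between vowels /u/ and /u/, so it voices to [z]. → [zenasmazuunivuzuw].
/tegootukoefu/: /t/ is a voiceless obstruent between vowels /o/ and /u/, so it voices to [d]. /k/ is a voiceless obstruent between vowels /u/ and /o/, so it voices to [g]. /f/ is a voiceless obstruent between vowels /e/ and /u/, so it voices to [v]. → [tegoodugoevu].
/hatuevuxosifua/: /t/ is a voiceless obstruent between vowels /a/ and /u/, so it voices to [d]. /s/ is a voiceless obstruent between vowels /o/ and /i/, so it voices to [z]. /f/ is a voiceless obstruent between vowels /i/ and /u/, so it voices to [v]. → [haduevuxozivua].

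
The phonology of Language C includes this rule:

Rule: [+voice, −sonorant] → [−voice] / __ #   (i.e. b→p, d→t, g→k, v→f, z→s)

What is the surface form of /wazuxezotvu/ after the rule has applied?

No segment of /wazuxezotvu/ meets the structural description of the rule, so the form surfaces unchanged.

wazuxezotvu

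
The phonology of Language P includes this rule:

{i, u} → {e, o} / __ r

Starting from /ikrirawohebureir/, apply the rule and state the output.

Scanning /ikrirawohebureir/: /i/ at position 1 is not in the conditioning environment; /i/ is a high vowel immediately before /r/, so it lowers to [e]; /u/ is a high vowel immediately before /r/, so it lowers to [o]; /i/ is a high vowel immediately before /r/, so it lowers to [e].
Result: [ikrerawoheboreer].

ikrerawoheboreer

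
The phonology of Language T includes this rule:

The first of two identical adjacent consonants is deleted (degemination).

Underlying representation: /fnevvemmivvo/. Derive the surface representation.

fnevemivo

/vv/ is a geminate; the first /v/ deletes.
/mm/ is a geminate; the first /m/ deletes.
/vv/ is a geminate; the first /v/ deletes.
The other instances of /f/, /n/, /v/, /m/ do not occur in the required environment and remain unchanged.
Surface form: [fnevemivo].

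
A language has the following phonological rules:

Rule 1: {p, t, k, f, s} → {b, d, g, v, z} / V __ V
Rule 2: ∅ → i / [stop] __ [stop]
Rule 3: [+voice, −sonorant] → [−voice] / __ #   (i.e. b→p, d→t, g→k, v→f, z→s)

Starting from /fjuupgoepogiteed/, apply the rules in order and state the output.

Rule 1 (intervocalic voicing): /p/ is a voiceless obstruent between vowels /e/ and /o/, so it voices to [b]. /t/ is a voiceless obstruent between vowels /i/ and /e/, so it voices to [d]. /fjuupgoepogiteed/ → fjuupgoebogideed.
Rule 2 (stop-cluster i-epenthesis): /p/ and /g/ form a stop–stop cluster, so [i] is inserted between them. /fjuupgoebogideed/ → fjuupigoebogideed.
Rule 3 (final devoicing): /d/ is a voiced obstruent in word-final position, so it devoices to [t]. /fjuupigoebogideed/ → fjuupigoebogideet.

fjuupigoebogideet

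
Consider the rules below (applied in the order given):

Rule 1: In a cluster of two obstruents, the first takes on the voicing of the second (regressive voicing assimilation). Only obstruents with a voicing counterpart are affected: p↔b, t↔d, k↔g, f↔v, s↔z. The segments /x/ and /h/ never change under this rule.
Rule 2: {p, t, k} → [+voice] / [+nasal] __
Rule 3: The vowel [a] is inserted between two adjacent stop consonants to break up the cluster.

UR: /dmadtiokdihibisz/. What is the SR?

Rule 1 (regressive voicing assimilation): /d/ precedes the voiceless obstruent /t/, so it devoices to [t] by assimilation. /k/ precedes the voiced obstruent /d/, so it voices to [g] by assimilation. /s/ precedes the voiced obstruent /z/, so it voices to [z] by assimilation. /dmadtiokdihibisz/ → dmattiogdihibizz.
Rule 2 (post-nasal voicing): no segment meets the environment; /dmattiogdihibizz/ is unchanged.
Rule 3 (stop-cluster a-epenthesis): /t/ and /t/ form a stop–stop cluster, so [a] is inserted between them. /g/ and /d/ form a stop–stop cluster, so [a] is inserted between them. /dmattiogdihibizz/ → dmatatiogadihibizz.

dmatatiogadihibizz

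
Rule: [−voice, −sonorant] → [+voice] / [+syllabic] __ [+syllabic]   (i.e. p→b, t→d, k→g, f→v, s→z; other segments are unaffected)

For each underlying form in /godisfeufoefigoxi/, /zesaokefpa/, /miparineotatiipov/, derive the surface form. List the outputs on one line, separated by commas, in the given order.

/godisfeufoefigoxi/: /f/ is a voiceless obstruent between vowels /u/ and /o/, so it voices to [v]. /f/ is a voiceless obstruent between vowels /e/ and /i/, so it voices to [v]. → [godisfeuvoevigoxi].
/zesaokefpa/: /s/ is a voiceless obstruent between vowels /e/ and /a/, so it voices to [z]. /k/ is a voiceless obstruent between vowels /o/ and /e/, so it voices to [g]. → [zezaogefpa].
/miparineotatiipov/: /p/ is a voiceless obstruent between vowels /i/ and /a/, so it voices to [b]. /t/ is a voiceless obstruent between vowels /o/ and /a/, so it voices to [d]. /t/ is a voiceless obstruent between vowels /a/ and /i/, so it voices to [d]. /p/ is a voiceless obstruent between vowels /i/ and /o/, so it voices to [b]. → [mibarineodadiibov].

godisfeuvoevigoxi, zezaogefpa, mibarineodadiibov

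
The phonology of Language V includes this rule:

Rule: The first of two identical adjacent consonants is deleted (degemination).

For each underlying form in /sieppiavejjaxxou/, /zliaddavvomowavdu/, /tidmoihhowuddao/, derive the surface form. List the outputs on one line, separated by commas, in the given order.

/sieppiavejjaxxou/: /pp/ is a geminate; the first /p/ deletes. /jj/ is a geminate; the first /j/ deletes. /xx/ is a geminate; the first /x/ deletes. → [siepiavejaxou].
/zliaddavvomowavdu/: /dd/ is a geminate; the first /d/ deletes. /vv/ is a geminate; the first /v/ deletes. → [zliadavomowavdu].
/tidmoihhowuddao/: /hh/ is a geminate; the first /h/ deletes. /dd/ is a geminate; the first /d/ deletes. → [tidmoihowudao].

siepiavejaxou, zliadavomowavdu, tidmoihowudao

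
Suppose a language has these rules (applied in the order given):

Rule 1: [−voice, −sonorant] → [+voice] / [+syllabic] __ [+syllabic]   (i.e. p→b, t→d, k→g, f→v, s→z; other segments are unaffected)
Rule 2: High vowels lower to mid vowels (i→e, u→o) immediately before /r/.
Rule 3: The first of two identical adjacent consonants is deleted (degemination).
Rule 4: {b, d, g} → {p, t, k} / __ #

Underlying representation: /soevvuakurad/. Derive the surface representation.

Rule 1 (intervocalic voicing): /k/ is a voiceless obstruent between vowels /a/ and /u/, so it voices to [g]. /soevvuakurad/ → soevvuagurad.
Rule 2 (pre-rhotic lowering): /u/ is a high vowel immediately before /r/, so it lowers to [o]. /soevvuagurad/ → soevvuagorad.
Rule 3 (degemination): /vv/ is a geminate; the first /v/ deletes. /soevvuagorad/ → soevuagorad.
Rule 4 (final devoicing): /d/ is a voiced stop in word-final position, so it devoices to [t]. /soevuagorad/ → soevuagorat.

soevuagorat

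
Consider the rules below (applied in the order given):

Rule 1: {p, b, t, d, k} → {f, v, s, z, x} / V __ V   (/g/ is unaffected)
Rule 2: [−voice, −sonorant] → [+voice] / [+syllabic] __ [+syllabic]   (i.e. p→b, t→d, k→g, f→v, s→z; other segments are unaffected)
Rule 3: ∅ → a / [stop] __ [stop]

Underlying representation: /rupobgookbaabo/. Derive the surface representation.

ruvobagookabaavo

Rule 1 (intervocalic spirantization): /p/ is a stop between vowels /u/ and /o/, so it spirantizes to the fricative [f]. /b/ is a stop between vowels /a/ and /o/, so it spirantizes to the fricative [v]. /rupobgookbaabo/ → rufobgookbaavo.
Rule 2 (intervocalic voicing): /f/ is a voiceless obstruent between vowels /u/ and /o/, so it voices to [v]. /rufobgookbaavo/ → ruvobgookbaavo.
Rule 3 (stop-cluster a-epenthesis): /b/ and /g/ form a stop–stop cluster, so [a] is inserted between them. /k/ and /b/ form a stop–stop cluster, so [a] is inserted between them. /ruvobgookbaavo/ → ruvobagookabaavo.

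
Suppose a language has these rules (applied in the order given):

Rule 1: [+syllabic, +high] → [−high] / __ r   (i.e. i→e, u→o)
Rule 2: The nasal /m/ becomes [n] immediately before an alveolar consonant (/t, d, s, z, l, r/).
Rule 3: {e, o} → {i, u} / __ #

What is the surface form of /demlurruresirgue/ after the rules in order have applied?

denlorroresergui

Rule 1 (pre-rhotic lowering): /u/ is a high vowel immediately before /r/, so it lowers to [o]. /u/ is a high vowel immediately before /r/, so it lowers to [o]. /i/ is a high vowel immediately before /r/, so it lowers to [e]. /demlurruresirgue/ → demlorroresergue.
Rule 2 (nasal place assimilation): /m/ precedes the alveolar consonant /l/, so it assimilates in place to [n]. /demlorroresergue/ → denlorroresergue.
Rule 3 (final vowel raising): /e/ is a mid vowel in word-final position, so it raises to [i]. /denlorroresergue/ → denlorroresergui.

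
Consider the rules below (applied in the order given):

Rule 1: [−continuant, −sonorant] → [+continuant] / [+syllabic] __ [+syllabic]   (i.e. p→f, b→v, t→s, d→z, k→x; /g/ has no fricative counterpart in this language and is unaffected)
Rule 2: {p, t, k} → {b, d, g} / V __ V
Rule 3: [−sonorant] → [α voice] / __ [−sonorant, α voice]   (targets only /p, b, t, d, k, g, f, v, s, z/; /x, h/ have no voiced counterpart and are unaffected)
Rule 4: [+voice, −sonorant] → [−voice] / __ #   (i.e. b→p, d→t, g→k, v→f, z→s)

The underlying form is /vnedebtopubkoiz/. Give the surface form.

vnezeptofupkois

Rule 1 (intervocalic spirantization): /d/ is a stop between vowels /e/ and /e/, so it spirantizes to the fricative [z]. /p/ is a stop between vowels /o/ and /u/, so it spirantizes to the fricative [f]. /vnedebtopubkoiz/ → vnezebtofubkoiz.
Rule 2 (intervocalic voicing): no segment meets the environment; /vnezebtofubkoiz/ is unchanged.
Rule 3 (regressive voicing assimilation): /b/ precedes the voiceless obstruent /t/, so it devoices to [p] by assimilation. /b/ precedes the voiceless obstruent /k/, so it devoices to [p] by assimilation. /vnezebtofubkoiz/ → vnezeptofupkoiz.
Rule 4 (final devoicing): /z/ is a voiced obstruent in word-final position, so it devoices to [s]. /vnezeptofupkoiz/ → vnezeptofupkois.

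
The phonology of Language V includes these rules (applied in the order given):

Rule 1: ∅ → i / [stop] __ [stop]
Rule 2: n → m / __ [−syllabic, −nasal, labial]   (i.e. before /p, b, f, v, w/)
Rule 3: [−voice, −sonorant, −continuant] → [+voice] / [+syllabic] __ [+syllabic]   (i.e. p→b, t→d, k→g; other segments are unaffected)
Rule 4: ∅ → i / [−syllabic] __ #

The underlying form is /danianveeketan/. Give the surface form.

daniamveegedani

Rule 1 (stop-cluster i-epenthesis): no segment meets the environment; /danianveeketan/ is unchanged.
Rule 2 (nasal place assimilation): /n/ precedes the labial consonant /v/, so it assimilates in place to [m]. /danianveeketan/ → daniamveeketan.
Rule 3 (intervocalic voicing): /k/ is a voiceless stop between vowels /e/ and /e/, so it voices to [g]. /t/ is a voiceless stop between vowels /e/ and /a/, so it voices to [d]. /daniamveeketan/ → daniamveegedan.
Rule 4 (final i-epenthesis): the form ends in the consonant /n/, so [i] is inserted word-finally. /daniamveegedan/ → daniamveegedani.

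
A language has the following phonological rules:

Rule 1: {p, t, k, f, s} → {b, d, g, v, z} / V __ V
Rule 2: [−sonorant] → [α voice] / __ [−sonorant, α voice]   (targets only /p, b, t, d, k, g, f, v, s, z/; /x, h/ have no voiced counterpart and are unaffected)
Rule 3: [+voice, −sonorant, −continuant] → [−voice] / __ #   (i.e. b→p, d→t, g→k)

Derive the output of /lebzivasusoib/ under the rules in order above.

lebzivazuzoip

Rule 1 (intervocalic voicing): /s/ is a voiceless obstruent between vowels /a/ and /u/, so it voices to [z]. /s/ is a voiceless obstruent between vowels /u/ and /o/, so it voices to [z]. /lebzivasusoib/ → lebzivazuzoib.
Rule 2 (regressive voicing assimilation): no segment meets the environment; /lebzivazuzoib/ is unchanged.
Rule 3 (final devoicing): /b/ is a voiced stop in word-final position, so it devoices to [p]. /lebzivazuzoib/ → lebzivazuzoip.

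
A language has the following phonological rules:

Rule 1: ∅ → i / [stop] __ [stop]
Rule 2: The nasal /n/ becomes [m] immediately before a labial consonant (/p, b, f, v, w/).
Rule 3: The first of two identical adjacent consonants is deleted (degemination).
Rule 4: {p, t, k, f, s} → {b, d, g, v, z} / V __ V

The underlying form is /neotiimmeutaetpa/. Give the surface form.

Rule 1 (stop-cluster i-epenthesis): /t/ and /p/ form a stop–stop cluster, so [i] is inserted between them. /neotiimmeutaetpa/ → neotiimmeutaetipa.
Rule 2 (nasal place assimilation): no segment meets the environment; /neotiimmeutaetipa/ is unchanged.
Rule 3 (degemination): /mm/ is a geminate; the first /m/ deletes. /neotiimmeutaetipa/ → neotiimeutaetipa.
Rule 4 (intervocalic voicing): /t/ is a voiceless obstruent between vowels /o/ and /i/, so it voices to [d]. /t/ is a voiceless obstruent between vowels /u/ and /a/, so it voices to [d]. /t/ is a voiceless obstruent between vowels /e/ and /i/, so it voices to [d]. /p/ is a voiceless obstruent between vowels /i/ and /a/, so it voices to [b]. /neotiimeutaetipa/ → neodiimeudaediba.

neodiimeudaediba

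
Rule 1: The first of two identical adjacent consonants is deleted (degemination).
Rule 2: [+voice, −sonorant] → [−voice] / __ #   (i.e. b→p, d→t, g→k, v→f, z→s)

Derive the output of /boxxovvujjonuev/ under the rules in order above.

Rule 1 (degemination): /xx/ is a geminate; the first /x/ deletes. /vv/ is a geminate; the first /v/ deletes. /jj/ is a geminate; the first /j/ deletes. /boxxovvujjonuev/ → boxovujonuev.
Rule 2 (final devoicing): /v/ is a voiced obstruent in word-final position, so it devoices to [f]. /boxovujonuev/ → boxovujonuef.

boxovujonuef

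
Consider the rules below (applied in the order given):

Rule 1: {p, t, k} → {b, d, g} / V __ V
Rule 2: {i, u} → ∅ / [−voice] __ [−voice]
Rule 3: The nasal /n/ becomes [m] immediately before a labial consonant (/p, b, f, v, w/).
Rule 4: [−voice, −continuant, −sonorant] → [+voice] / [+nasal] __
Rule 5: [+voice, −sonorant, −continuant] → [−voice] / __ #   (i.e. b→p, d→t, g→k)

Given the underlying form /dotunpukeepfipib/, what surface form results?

dodumbugeepfibip

Rule 1 (intervocalic voicing): /t/ is a voiceless stop between vowels /o/ and /u/, so it voices to [d]. /k/ is a voiceless stop between vowels /u/ and /e/, so it voices to [g]. /p/ is a voiceless stop between vowels /i/ and /i/, so it voices to [b]. /dotunpukeepfipib/ → dodunpugeepfibib.
Rule 2 (high vowel syncope): no segment meets the environment; /dodunpugeepfibib/ is unchanged.
Rule 3 (nasal place assimilation): /n/ precedes the labial consonant /p/, so it assimilates in place to [m]. /dodunpugeepfibib/ → dodumpugeepfibib.
Rule 4 (post-nasal voicing): /p/ is a voiceless stop immediately after the nasal /m/, so it voices to [b]. /dodumpugeepfibib/ → dodumbugeepfibib.
Rule 5 (final devoicing): /b/ is a voiced stop in word-final position, so it devoices to [p]. /dodumbugeepfibib/ → dodumbugeepfibip.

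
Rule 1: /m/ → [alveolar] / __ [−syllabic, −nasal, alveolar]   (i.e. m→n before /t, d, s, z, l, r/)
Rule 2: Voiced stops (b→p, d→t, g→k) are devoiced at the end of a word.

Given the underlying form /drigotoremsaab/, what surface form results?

Rule 1 (nasal place assimilation): /m/ precedes the alveolar consonant /s/, so it assimilates in place to [n]. /drigotoremsaab/ → drigotorensaab.
Rule 2 (final devoicing): /b/ is a voiced stop in word-final position, so it devoices to [p]. /drigotorensaab/ → drigotorensaap.

drigotorensaap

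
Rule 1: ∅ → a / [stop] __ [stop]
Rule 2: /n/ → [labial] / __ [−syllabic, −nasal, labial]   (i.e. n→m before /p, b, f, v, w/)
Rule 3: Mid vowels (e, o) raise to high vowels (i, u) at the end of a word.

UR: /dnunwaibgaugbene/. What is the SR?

dnumwaibagaugabeni

Rule 1 (stop-cluster a-epenthesis): /b/ and /g/ form a stop–stop cluster, so [a] is inserted between them. /g/ and /b/ form a stop–stop cluster, so [a] is inserted between them. /dnunwaibgaugbene/ → dnunwaibagaugabene.
Rule 2 (nasal place assimilation): /n/ precedes the labial consonant /w/, so it assimilates in place to [m]. /dnunwaibagaugabene/ → dnumwaibagaugabene.
Rule 3 (final vowel raising): /e/ is a mid vowel in word-final position, so it raises to [i]. /dnumwaibagaugabene/ → dnumwaibagaugabeni.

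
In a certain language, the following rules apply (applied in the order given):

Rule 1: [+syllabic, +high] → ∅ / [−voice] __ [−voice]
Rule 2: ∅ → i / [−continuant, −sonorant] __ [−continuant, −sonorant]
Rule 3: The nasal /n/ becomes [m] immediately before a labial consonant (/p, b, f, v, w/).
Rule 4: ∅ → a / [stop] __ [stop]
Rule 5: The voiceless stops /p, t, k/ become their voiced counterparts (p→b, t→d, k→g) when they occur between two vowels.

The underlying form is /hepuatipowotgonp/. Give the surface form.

hebuadibowodigomp

Rule 1 (high vowel syncope): /i/ is a high vowel flanked by voiceless consonants /t/ and /p/, so it deletes. /hepuatipowotgonp/ → hepuatpowotgonp.
Rule 2 (stop-cluster i-epenthesis): /t/ and /p/ form a stop–stop cluster, so [i] is inserted between them. /t/ and /g/ form a stop–stop cluster, so [i] is inserted between them. /hepuatpowotgonp/ → hepuatipowotigonp.
Rule 3 (nasal place assimilation): /n/ precedes the labial consonant /p/, so it assimilates in place to [m]. /hepuatipowotigonp/ → hepuatipowotigomp.
Rule 4 (stop-cluster a-epenthesis): no segment meets the environment; /hepuatipowotigomp/ is unchanged.
Rule 5 (intervocalic voicing): /p/ is a voiceless stop between vowels /e/ and /u/, so it voices to [b]. /t/ is a voiceless stop between vowels /a/ and /i/, so it voices to [d]. /p/ is a voiceless stop between vowels /i/ and /o/, so it voices to [b]. /t/ is a voiceless stop between vowels /o/ and /i/, so it voices to [d]. /hepuatipowotigomp/ → hebuadibowodigomp.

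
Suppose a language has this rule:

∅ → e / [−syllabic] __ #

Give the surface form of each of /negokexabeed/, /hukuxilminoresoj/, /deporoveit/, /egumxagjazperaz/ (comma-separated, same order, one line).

/negokexabeed/: the form ends in the consonant /d/, so [e] is inserted word-finally. → [negokexabeede].
/hukuxilminoresoj/: the form ends in the consonant /j/, so [e] is inserted word-finally. → [hukuxilminoresoje].
/deporoveit/: the form ends in the consonant /t/, so [e] is inserted word-finally. → [deporoveite].
/egumxagjazperaz/: the form ends in the consonant /z/, so [e] is inserted word-finally. → [egumxagjazperaze].

negokexabeede, hukuxilminoresoje, deporoveite, egumxagjazperaze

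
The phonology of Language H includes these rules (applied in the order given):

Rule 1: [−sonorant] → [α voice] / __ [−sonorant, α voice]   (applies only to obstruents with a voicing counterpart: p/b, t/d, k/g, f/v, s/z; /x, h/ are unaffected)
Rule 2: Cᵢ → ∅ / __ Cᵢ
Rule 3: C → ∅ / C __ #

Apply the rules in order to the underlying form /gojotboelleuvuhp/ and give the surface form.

Rule 1 (regressive voicing assimilation): /t/ precedes the voiced obstruent /b/, so it voices to [d] by assimilation. /gojotboelleuvuhp/ → gojodboelleuvuhp.
Rule 2 (degemination): /ll/ is a geminate; the first /l/ deletes. /gojodboelleuvuhp/ → gojodboeleuvuhp.
Rule 3 (final cluster simplification): /p/ is the second consonant of a word-final cluster /hp/, so it deletes. /gojodboeleuvuhp/ → gojodboeleuvuh.

gojodboeleuvuh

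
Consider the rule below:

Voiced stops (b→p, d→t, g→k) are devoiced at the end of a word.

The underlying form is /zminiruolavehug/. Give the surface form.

/g/ is a voiced stop in word-final position, so it devoices to [k].
Surface form: [zminiruolavehuk].

zminiruolavehuk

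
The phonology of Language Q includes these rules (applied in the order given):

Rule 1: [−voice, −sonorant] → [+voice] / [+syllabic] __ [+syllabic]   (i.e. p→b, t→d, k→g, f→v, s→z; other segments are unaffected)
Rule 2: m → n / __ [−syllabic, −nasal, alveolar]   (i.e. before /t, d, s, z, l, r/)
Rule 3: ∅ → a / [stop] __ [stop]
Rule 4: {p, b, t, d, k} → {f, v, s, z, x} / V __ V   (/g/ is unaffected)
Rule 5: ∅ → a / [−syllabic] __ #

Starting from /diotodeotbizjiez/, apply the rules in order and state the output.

diozozeosavizjieza

Rule 1 (intervocalic voicing): /t/ is a voiceless obstruent between vowels /o/ and /o/, so it voices to [d]. /diotodeotbizjiez/ → diododeotbizjiez.
Rule 2 (nasal place assimilation): no segment meets the environment; /diododeotbizjiez/ is unchanged.
Rule 3 (stop-cluster a-epenthesis): /t/ and /b/ form a stop–stop cluster, so [a] is inserted between them. /diododeotbizjiez/ → diododeotabizjiez.
Rule 4 (intervocalic spirantization): /d/ is a stop between vowels /o/ and /o/, so it spirantizes to the fricative [z]. /d/ is a stop between vowels /o/ and /e/, so it spirantizes to the fricative [z]. /t/ is a stop between vowels /o/ and /a/, so it spirantizes to the fricative [s]. /b/ is a stop between vowels /a/ and /i/, so it spirantizes to the fricative [v]. /diododeotabizjiez/ → diozozeosavizjiez.
Rule 5 (final a-epenthesis): the form ends in the consonant /z/, so [a] is inserted word-finally. /diozozeosavizjiez/ → diozozeosavizjieza.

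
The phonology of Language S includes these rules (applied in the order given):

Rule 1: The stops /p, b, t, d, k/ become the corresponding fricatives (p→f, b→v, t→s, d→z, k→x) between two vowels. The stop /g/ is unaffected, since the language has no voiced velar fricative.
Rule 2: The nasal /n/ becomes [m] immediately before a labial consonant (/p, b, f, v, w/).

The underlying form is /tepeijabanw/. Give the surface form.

tefeijavamw

Rule 1 (intervocalic spirantization): /p/ is a stop between vowels /e/ and /e/, so it spirantizes to the fricative [f]. /b/ is a stop between vowels /a/ and /a/, so it spirantizes to the fricative [v]. /tepeijabanw/ → tefeijavanw.
Rule 2 (nasal place assimilation): /n/ precedes the labial consonant /w/, so it assimilates in place to [m]. /tefeijavanw/ → tefeijavamw.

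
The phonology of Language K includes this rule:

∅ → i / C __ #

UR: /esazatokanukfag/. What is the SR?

esazatokanukfagi

the form ends in the consonant /g/, so [i] is inserted word-finally.
Surface form: [esazatokanukfagi].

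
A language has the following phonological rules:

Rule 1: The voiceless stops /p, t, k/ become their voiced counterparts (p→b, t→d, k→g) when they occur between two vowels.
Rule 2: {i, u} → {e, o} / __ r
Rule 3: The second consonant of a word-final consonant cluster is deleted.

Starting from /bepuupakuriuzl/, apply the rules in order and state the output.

Rule 1 (intervocalic voicing): /p/ is a voiceless stop between vowels /e/ and /u/, so it voices to [b]. /p/ is a voiceless stop between vowels /u/ and /a/, so it voices to [b]. /k/ is a voiceless stop between vowels /a/ and /u/, so it voices to [g]. /bepuupakuriuzl/ → bebuubaguriuzl.
Rule 2 (pre-rhotic lowering): /u/ is a high vowel immediately before /r/, so it lowers to [o]. /bebuubaguriuzl/ → bebuubagoriuzl.
Rule 3 (final cluster simplification): /l/ is the second consonant of a word-final cluster /zl/, so it deletes. /bebuubagoriuzl/ → bebuubagoriuz.

bebuubagoriuz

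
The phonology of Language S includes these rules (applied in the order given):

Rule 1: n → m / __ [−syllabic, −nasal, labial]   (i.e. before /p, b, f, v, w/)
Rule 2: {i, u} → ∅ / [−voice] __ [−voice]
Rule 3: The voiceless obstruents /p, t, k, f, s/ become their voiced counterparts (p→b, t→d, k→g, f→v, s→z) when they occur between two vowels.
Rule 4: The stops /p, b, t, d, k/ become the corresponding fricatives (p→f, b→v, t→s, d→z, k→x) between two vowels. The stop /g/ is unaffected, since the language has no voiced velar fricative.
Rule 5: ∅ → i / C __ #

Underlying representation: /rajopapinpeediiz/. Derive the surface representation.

Rule 1 (nasal place assimilation): /n/ precedes the labial consonant /p/, so it assimilates in place to [m]. /rajopapinpeediiz/ → rajopapimpeediiz.
Rule 2 (high vowel syncope): no segment meets the environment; /rajopapimpeediiz/ is unchanged.
Rule 3 (intervocalic voicing): /p/ is a voiceless obstruent between vowels /o/ and /a/, so it voices to [b]. /p/ is a voiceless obstruent between vowels /a/ and /i/, so it voices to [b]. /rajopapimpeediiz/ → rajobabimpeediiz.
Rule 4 (intervocalic spirantization): /b/ is a stop between vowels /o/ and /a/, so it spirantizes to the fricative [v]. /b/ is a stop between vowels /a/ and /i/, so it spirantizes to the fricative [v]. /d/ is a stop between vowels /e/ and /i/, so it spirantizes to the fricative [z]. /rajobabimpeediiz/ → rajovavimpeeziiz.
Rule 5 (final i-epenthesis): the form ends in the consonant /z/, so [i] is inserted word-finally. /rajovavimpeeziiz/ → rajovavimpeeziizi.

rajovavimpeeziizi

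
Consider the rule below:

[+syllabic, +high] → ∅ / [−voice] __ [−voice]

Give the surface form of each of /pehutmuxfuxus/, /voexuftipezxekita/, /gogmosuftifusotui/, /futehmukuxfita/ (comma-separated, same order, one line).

/pehutmuxfuxus/: /u/ is a high vowel flanked by voiceless consonants /h/ and /t/, so it deletes. /u/ is a high vowel flanked by voiceless consonants /f/ and /x/, so it deletes. /u/ is a high vowel flanked by voiceless consonants /x/ and /s/, so it deletes. → [pehtmuxfxs].
/voexuftipezxekita/: /u/ is a high vowel flanked by voiceless consonants /x/ and /f/, so it deletes. /i/ is a high vowel flanked by voiceless consonants /t/ and /p/, so it deletes. /i/ is a high vowel flanked by voiceless consonants /k/ and /t/, so it deletes. → [voexftpezxekta].
/gogmosuftifusotui/: /u/ is a high vowel flanked by voiceless consonants /s/ and /f/, so it deletes. /i/ is a high vowel flanked by voiceless consonants /t/ and /f/, so it deletes. /u/ is a high vowel flanked by voiceless consonants /f/ and /s/, so it deletes. → [gogmosftfsotui].
/futehmukuxfita/: /u/ is a high vowel flanked by voiceless consonants /f/ and /t/, so it deletes. /u/ is a high vowel flanked by voiceless consonants /k/ and /x/, so it deletes. /i/ is a high vowel flanked by voiceless consonants /f/ and /t/, so it deletes. → [ftehmukxfta].

pehtmuxfxs, voexftpezxekta, gogmosftfsotui, ftehmukxfta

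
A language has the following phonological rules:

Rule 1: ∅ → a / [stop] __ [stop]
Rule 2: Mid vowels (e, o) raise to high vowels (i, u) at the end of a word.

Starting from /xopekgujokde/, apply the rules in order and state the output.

xopekagujokadi

Rule 1 (stop-cluster a-epenthesis): /k/ and /g/ form a stop–stop cluster, so [a] is inserted between them. /k/ and /d/ form a stop–stop cluster, so [a] is inserted between them. /xopekgujokde/ → xopekagujokade.
Rule 2 (final vowel raising): /e/ is a mid vowel in word-final position, so it raises to [i]. /xopekagujokade/ → xopekagujokadi.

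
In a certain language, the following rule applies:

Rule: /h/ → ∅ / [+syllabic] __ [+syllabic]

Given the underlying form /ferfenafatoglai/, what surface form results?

No segment of /ferfenafatoglai/ meets the structural description of the rule, so the form surfaces unchanged.

ferfenafatoglai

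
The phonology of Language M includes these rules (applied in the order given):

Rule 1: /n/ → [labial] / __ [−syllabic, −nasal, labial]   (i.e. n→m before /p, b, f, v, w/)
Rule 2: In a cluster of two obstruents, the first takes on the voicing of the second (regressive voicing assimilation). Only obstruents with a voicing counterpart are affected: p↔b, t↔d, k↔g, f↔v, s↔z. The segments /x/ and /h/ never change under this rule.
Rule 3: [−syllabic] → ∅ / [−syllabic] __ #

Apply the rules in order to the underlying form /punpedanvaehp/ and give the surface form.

Rule 1 (nasal place assimilation): /n/ precedes the labial consonant /p/, so it assimilates in place to [m]. /n/ precedes the labial consonant /v/, so it assimilates in place to [m]. /punpedanvaehp/ → pumpedamvaehp.
Rule 2 (regressive voicing assimilation): no segment meets the environment; /pumpedamvaehp/ is unchanged.
Rule 3 (final cluster simplification): /p/ is the second consonant of a word-final cluster /hp/, so it deletes. /pumpedamvaehp/ → pumpedamvaeh.

pumpedamvaeh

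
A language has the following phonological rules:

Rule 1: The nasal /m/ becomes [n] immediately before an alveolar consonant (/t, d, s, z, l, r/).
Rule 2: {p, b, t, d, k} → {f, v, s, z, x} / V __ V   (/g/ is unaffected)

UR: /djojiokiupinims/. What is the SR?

Rule 1 (nasal place assimilation): /m/ precedes the alveolar consonant /s/, so it assimilates in place to [n]. /djojiokiupinims/ → djojiokiupinins.
Rule 2 (intervocalic spirantization): /k/ is a stop between vowels /o/ and /i/, so it spirantizes to the fricative [x]. /p/ is a stop between vowels /u/ and /i/, so it spirantizes to the fricative [f]. /djojiokiupinins/ → djojioxiufinins.

djojioxiufinins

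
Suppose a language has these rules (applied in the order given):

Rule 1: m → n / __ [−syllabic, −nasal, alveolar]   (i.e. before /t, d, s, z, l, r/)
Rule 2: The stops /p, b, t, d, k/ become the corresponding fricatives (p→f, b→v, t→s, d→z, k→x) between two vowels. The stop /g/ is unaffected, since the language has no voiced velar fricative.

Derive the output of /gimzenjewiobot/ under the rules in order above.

ginzenjewiovot

Rule 1 (nasal place assimilation): /m/ precedes the alveolar consonant /z/, so it assimilates in place to [n]. /gimzenjewiobot/ → ginzenjewiobot.
Rule 2 (intervocalic spirantization): /b/ is a stop between vowels /o/ and /o/, so it spirantizes to the fricative [v]. /ginzenjewiobot/ → ginzenjewiovot.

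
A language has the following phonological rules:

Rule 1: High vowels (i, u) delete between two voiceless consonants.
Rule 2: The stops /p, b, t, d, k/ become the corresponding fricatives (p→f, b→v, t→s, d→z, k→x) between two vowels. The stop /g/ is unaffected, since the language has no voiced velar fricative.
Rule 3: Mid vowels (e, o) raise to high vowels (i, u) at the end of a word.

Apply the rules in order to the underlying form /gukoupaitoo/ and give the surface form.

Rule 1 (high vowel syncope): no segment meets the environment; /gukoupaitoo/ is unchanged.
Rule 2 (intervocalic spirantization): /k/ is a stop between vowels /u/ and /o/, so it spirantizes to the fricative [x]. /p/ is a stop between vowels /u/ and /a/, so it spirantizes to the fricative [f]. /t/ is a stop between vowels /i/ and /o/, so it spirantizes to the fricative [s]. /gukoupaitoo/ → guxoufaisoo.
Rule 3 (final vowel raising): /o/ is a mid vowel in word-final position, so it raises to [u]. /guxoufaisoo/ → guxoufaisou.

guxoufaisou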